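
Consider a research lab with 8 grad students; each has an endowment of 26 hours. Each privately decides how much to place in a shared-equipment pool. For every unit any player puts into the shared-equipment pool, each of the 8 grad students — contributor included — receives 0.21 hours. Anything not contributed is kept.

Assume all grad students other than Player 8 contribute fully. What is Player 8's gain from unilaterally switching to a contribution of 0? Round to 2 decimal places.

Switching from a contribution of 26 to 0 lets Player 8 keep an extra 26 hours, but lowers the shared-equipment pool by 26, which costs Player 8 their own share of that drop: 0.21 × 26 = 5.46.
Net gain = 26 − 5.46 = 20.54. The private return per contributed unit (0.21) is below 1, so free-riding is indeed the best response regardless of what the others do.

20.54 hours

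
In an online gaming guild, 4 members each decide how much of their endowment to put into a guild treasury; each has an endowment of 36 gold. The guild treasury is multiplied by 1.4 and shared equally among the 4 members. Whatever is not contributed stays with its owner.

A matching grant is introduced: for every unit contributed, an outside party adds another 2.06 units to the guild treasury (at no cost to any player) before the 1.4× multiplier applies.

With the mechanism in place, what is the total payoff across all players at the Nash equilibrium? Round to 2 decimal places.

616.90 gold

The effective private return per unit is now 1.4 × 3.06 / 4 = 1.0710 > 1, so every player's dominant strategy flips to full contribution.
At the Nash equilibrium everyone contributes 36. Group total payoff = 1.4 × 3.06 × 144 = 616.90.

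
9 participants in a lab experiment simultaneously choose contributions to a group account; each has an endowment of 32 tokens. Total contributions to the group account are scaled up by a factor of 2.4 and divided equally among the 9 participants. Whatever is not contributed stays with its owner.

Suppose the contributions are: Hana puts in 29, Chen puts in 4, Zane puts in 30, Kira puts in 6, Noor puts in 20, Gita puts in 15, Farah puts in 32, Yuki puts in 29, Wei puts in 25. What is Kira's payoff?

76.67 tokens

Total contributed: 29 + 4 + 30 + 6 + 20 + 15 + 32 + 29 + 25 = 190.
Each receives 2.4 × 190 / 9 = 50.67 from the group account.
Kira keeps 32 − 6 = 26, so Kira's payoff is 26 + 50.67 = 76.67.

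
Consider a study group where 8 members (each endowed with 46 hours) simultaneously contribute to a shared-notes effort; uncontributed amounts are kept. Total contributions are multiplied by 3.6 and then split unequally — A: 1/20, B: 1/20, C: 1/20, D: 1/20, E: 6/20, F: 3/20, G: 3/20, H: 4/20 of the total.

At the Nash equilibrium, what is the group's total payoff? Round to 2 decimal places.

487.60 hours

Player j's private return per contributed unit is 3.6 × (j's share). Contributing is weakly dominant for j when that share is at least 1/3.6 = 0.2778, and contributing 0 is dominant otherwise.
The only share above 0.2778 is E's 6/20, contributing 46; the remaining 7 contribute 0. Total contributed: 46.
The shared-notes effort pays out 3.6 × 46 = 165.60 in total (split across the unequal shares, but the aggregate is all that matters for the group sum).
The 7 free-riders keep 46 each, adding 322. Group total = 322 + 165.60 = 487.60.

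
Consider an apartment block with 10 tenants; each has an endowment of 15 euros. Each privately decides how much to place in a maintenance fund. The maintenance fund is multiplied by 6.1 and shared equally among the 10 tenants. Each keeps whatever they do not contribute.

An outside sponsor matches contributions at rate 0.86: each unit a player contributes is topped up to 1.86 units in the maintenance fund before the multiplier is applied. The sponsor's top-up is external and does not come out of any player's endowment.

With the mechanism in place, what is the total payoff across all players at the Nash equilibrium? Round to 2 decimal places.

With the mechanism, a contributed unit returns 6.1 × 1.86 / 10 = 1.1346 per unit of net cost to the contributor — now above 1 — so contributing fully is weakly dominant for every player.
At the Nash equilibrium everyone contributes 15. Group total payoff = 6.1 × 1.86 × 150 = 1701.90.

1701.90 euros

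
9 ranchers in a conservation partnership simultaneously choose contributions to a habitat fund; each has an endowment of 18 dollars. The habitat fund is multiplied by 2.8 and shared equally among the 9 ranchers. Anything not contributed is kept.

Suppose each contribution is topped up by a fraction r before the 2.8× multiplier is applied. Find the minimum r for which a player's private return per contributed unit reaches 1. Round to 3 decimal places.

2.214

With matching at rate r, one contributed unit becomes (1 + r) in the habitat fund and returns 2.8 × (1 + r) / 9 to the contributor.
Setting this equal to 1: 1 + r = 9/2.8 = 3.2143.
So the minimum matching rate is r = 3.2143 − 1 = 2.214.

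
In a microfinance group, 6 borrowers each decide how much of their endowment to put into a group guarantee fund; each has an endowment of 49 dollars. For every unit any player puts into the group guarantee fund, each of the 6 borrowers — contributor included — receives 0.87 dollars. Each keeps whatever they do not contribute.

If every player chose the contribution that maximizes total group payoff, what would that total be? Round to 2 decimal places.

1534.68 dollars

Each contributed unit returns 5.220 to the group as a whole (0.87 to each of 6 players), which exceeds 1, so the social optimum is full contribution: group total = 5.220 × 294 = 1534.68.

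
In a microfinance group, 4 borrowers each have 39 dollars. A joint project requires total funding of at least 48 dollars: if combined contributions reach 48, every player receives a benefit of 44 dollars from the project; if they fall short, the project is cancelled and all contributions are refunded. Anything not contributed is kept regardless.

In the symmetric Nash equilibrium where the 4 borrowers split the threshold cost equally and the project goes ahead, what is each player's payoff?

71 dollars

Equal share of the threshold: 48/4 = 12.
At this profile no one gains by cutting their contribution: any cut drops the total below 48, the project is cancelled, contributions are refunded, and the deviator ends with 39, which is less than 39 − 12 + 44 = 71. Contributing more than 12 just wastes the excess. So contributing exactly 12 is a best response.
Each player's payoff: 39 − 12 + 44 = 71.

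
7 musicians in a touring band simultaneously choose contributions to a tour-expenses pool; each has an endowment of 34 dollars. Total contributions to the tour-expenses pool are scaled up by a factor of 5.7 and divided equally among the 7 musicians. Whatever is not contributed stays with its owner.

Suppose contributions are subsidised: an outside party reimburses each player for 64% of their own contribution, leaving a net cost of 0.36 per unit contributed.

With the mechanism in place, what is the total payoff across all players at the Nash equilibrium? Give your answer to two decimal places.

Under the mechanism each unit contributed yields (5.7/7) / 0.36 = 2.2619 back to its contributor per unit of net cost, which exceeds 1, making full contribution the dominant choice for everyone.
At the Nash equilibrium everyone contributes 34. Group total payoff = 7 × (34 × 0.64 + 5.7 × 34) = 1508.92.

1508.92 dollars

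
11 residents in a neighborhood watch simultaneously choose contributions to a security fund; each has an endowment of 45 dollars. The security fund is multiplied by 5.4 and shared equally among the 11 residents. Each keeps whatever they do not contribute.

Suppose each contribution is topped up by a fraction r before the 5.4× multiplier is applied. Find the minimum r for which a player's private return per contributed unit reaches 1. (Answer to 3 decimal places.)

With matching at rate r, one contributed unit becomes (1 + r) in the security fund and returns 5.4 × (1 + r) / 11 to the contributor.
Setting this equal to 1: 1 + r = 11/5.4 = 2.0370.
So the minimum matching rate is r = 2.0370 − 1 = 1.037.

1.037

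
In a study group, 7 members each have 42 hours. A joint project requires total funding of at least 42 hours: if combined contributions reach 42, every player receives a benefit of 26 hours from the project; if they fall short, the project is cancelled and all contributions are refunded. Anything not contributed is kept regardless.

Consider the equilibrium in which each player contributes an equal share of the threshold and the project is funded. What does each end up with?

Equal share of the threshold: 42/7 = 6.
At this profile no one gains by cutting their contribution: any cut drops the total below 42, the project is cancelled, contributions are refunded, and the deviator ends with 42, which is less than 42 − 6 + 26 = 62. Contributing more than 6 just wastes the excess. So contributing exactly 6 is a best response.
Each player's payoff: 42 − 6 + 26 = 62.

62 hours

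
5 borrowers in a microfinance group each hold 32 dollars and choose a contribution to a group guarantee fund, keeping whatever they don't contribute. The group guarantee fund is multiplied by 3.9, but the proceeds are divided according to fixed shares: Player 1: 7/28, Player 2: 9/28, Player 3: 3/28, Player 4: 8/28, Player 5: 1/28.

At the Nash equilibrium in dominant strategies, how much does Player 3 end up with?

Player j's private return per contributed unit is 3.9 × (j's share). Contributing is weakly dominant for j when that share is at least 1/3.9 = 0.2564, and contributing 0 is dominant otherwise.
The shares above 0.2564 belong to Player 2 and Player 4, contributing 32 each; the remaining 3 contribute 0. Total contributed: 64.
Player 3 keeps 32 and receives 3.9 × 64 × 3/28 = 26.74 from the group guarantee fund, for a payoff of 58.74.

58.74 dollars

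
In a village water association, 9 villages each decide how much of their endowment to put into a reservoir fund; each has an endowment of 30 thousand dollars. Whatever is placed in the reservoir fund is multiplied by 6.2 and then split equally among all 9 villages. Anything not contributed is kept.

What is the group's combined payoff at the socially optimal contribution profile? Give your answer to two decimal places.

Each contributed unit returns 6.200 to the group as a whole (0.6889 to each of 9 players), which exceeds 1, so the social optimum is full contribution: group total = 6.200 × 270 = 1674.00.

1674.00 thousand dollars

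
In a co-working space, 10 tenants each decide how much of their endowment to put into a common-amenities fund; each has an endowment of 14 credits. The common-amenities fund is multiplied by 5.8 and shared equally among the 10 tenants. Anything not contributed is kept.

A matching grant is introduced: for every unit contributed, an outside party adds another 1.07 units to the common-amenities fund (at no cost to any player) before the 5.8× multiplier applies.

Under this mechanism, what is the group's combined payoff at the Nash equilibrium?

The effective private return per unit is now 5.8 × 2.07 / 10 = 1.2006 > 1, so every player's dominant strategy flips to full contribution.
At the Nash equilibrium everyone contributes 14. Group total payoff = 5.8 × 2.07 × 140 = 1680.84.

1680.84 credits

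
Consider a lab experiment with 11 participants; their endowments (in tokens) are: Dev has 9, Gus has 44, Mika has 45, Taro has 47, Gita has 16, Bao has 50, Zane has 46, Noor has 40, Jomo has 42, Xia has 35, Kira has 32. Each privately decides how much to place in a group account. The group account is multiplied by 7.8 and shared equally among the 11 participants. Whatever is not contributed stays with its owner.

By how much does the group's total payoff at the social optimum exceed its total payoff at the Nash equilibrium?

2760.80 tokens

The private return per contributed unit is 7.8/11 = 0.7091 < 1 for every player regardless of endowment, so the Nash equilibrium is zero contribution and the group total is Σ E_j = 9 + 44 + 45 + 47 + 16 + 50 + 46 + 40 + 42 + 35 + 32 = 406.
Each contributed unit returns 7.800 to the group, so the social optimum is full contribution by everyone: group total = 7.800 × 406 = 3166.80.
Efficiency loss = (7.800 − 1) × 406 = 2760.80.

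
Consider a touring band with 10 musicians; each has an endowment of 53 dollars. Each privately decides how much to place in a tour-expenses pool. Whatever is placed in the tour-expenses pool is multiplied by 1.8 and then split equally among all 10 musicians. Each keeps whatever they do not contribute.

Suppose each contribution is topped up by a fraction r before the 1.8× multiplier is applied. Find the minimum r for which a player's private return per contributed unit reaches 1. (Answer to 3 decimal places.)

With matching at rate r, one contributed unit becomes (1 + r) in the tour-expenses pool and returns 1.8 × (1 + r) / 10 to the contributor.
Setting this equal to 1: 1 + r = 10/1.8 = 5.5556.
So the minimum matching rate is r = 5.5556 − 1 = 4.556.

4.556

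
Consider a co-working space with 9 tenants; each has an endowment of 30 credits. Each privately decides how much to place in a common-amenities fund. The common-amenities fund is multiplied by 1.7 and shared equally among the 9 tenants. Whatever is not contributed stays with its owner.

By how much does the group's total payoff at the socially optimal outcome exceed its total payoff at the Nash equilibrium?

189.00 credits

Each contributed unit returns 1.7/9 = 0.1889 to its contributor — below 1 — so contributing 0 is dominant for every player. At the Nash equilibrium everyone keeps their 30, and the group total is 9 × 30 = 270.
Each contributed unit returns 1.700 to the group as a whole (0.1889 to each of 9 players), which exceeds 1, so the social optimum is full contribution: group total = 1.700 × 270 = 459.00.
Efficiency loss = 459.00 − 270 = 189.00.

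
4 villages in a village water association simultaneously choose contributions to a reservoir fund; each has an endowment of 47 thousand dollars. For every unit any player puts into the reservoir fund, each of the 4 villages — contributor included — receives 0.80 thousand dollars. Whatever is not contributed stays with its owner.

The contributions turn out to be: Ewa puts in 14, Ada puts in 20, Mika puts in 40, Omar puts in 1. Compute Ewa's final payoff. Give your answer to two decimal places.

Total contributed: 14 + 20 + 40 + 1 = 75.
Each receives 0.80 × 75 = 60.00 from the reservoir fund.
Ewa keeps 47 − 14 = 33, so Ewa's payoff is 33 + 60.00 = 93.00.

93.00 thousand dollars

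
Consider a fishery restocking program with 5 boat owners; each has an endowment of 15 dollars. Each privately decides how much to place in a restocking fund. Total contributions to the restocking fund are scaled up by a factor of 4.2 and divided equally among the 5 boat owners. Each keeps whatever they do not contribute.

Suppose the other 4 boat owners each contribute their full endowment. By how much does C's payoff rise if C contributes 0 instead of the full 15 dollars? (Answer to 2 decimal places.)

Switching from a contribution of 15 to 0 lets C keep an extra 15 dollars, but lowers the restocking fund by 15, which costs C their own share of that drop: 4.2/5 × 15 = 12.60.
Net gain = 15 − 12.60 = 2.40. The private return per contributed unit (0.8400) is below 1, so free-riding is indeed the best response regardless of what the others do.

2.40 dollars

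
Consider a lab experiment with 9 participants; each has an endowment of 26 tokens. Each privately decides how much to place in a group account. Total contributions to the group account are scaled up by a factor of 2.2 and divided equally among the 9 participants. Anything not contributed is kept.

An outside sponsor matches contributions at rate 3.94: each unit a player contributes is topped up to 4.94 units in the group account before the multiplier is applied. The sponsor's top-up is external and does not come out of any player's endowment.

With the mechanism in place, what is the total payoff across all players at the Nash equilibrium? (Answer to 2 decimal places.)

2543.11 tokens

Under the mechanism each unit contributed yields 2.2 × 4.94 / 9 = 1.2076 back to its contributor per unit of net cost, which exceeds 1, making full contribution the dominant choice for everyone.
At the Nash equilibrium everyone contributes 26. Group total payoff = 2.2 × 4.94 × 234 = 2543.11.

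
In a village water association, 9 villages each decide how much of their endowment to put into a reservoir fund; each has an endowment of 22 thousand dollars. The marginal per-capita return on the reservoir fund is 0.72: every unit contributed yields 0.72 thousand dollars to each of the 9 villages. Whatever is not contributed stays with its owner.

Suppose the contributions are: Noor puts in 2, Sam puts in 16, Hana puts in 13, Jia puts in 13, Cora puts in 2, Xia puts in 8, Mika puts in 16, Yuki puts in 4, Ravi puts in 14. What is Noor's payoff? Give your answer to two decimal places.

Total contributed: 2 + 16 + 13 + 13 + 2 + 8 + 16 + 4 + 14 = 88.
Each receives 0.72 × 88 = 63.36 from the reservoir fund.
Noor keeps 22 − 2 = 20, so Noor's payoff is 20 + 63.36 = 83.36.

83.36 thousand dollars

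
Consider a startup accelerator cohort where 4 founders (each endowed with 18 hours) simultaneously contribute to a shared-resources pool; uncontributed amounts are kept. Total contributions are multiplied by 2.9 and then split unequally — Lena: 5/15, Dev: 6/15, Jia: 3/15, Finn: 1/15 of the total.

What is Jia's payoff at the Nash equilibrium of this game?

Each unit j contributes comes back to j as 2.9 × (j's share), so j prefers to contribute only if that share exceeds 1/2.9 = 0.3448; otherwise keeping the unit dominates.
Only Dev (6/15) clears that bar, contributing 18; the remaining 3 contribute 0. Total contributed: 18.
Jia keeps 18 and receives 2.9 × 18 × 3/15 = 10.44 from the shared-resources pool, for a payoff of 28.44.

28.44 hours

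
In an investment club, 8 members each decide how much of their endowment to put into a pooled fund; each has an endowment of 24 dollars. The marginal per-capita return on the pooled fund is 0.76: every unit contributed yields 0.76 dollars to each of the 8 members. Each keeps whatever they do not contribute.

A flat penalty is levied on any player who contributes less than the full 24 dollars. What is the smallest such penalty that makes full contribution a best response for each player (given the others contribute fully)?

Given the others contribute fully, the best deviation is to contribute 0 (any partial contribution still incurs the fine and gives up units whose private return 0.76 is below 1).
Deviating from 24 to 0 saves 24 dollars but forfeits the deviator's share of the drop in the pooled fund: 0.76 × 24 = 18.24.
So the deviation gain is 24 − 18.24 = 5.76, and the fine must be at least 5.76 dollars to wipe it out.

5.76 dollars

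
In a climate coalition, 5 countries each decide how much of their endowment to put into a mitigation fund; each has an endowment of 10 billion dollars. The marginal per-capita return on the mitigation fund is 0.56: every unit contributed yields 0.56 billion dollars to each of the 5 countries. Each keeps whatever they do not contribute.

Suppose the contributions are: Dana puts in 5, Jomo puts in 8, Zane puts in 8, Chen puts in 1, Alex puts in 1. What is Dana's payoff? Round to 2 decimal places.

Total contributed: 5 + 8 + 8 + 1 + 1 = 23.
Each receives 0.56 × 23 = 12.88 from the mitigation fund.
Dana keeps 10 − 5 = 5, so Dana's payoff is 5 + 12.88 = 17.88.

17.88 billion dollars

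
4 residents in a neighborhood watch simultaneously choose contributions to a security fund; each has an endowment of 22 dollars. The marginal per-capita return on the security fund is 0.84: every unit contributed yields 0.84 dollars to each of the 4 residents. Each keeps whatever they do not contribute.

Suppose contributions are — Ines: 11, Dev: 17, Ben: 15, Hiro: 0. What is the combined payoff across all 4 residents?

Total contributed: 11 + 17 + 15 + 0 = 43; total kept: 4 × 22 − 43 = 45.
The security fund pays out 0.84 × 4 × 43 = 144.48 in aggregate.
Group total = 45 + 144.48 = 189.48.

189.48 dollars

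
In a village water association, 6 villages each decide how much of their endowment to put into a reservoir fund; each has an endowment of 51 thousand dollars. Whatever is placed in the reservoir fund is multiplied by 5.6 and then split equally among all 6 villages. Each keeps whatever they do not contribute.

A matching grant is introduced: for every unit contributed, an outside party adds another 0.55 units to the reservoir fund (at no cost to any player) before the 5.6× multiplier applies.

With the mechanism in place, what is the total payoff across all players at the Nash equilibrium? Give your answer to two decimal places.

2656.08 thousand dollars

Under the mechanism each unit contributed yields 5.6 × 1.55 / 6 = 1.4467 back to its contributor per unit of net cost, which exceeds 1, making full contribution the dominant choice for everyone.
So the Nash equilibrium is full contribution by all 6; the group earns 5.6 × 1.55 × 306 = 2656.08.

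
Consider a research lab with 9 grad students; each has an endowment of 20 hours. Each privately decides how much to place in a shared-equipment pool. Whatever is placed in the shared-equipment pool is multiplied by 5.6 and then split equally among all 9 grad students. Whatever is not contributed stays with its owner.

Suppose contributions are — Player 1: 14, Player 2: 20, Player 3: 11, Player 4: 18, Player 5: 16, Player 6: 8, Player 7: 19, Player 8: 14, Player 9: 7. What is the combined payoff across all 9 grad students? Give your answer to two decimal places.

764.20 hours

Total contributed: 14 + 20 + 11 + 18 + 16 + 8 + 19 + 14 + 7 = 127; total kept: 9 × 20 − 127 = 53.
The shared-equipment pool pays out 5.6 × 127 = 711.20 in aggregate.
Group total = 53 + 711.20 = 764.20.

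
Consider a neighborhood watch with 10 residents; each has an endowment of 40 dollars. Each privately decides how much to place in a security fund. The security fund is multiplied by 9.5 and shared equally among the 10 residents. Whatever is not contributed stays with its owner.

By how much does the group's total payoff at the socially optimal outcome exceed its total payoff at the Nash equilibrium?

3400.00 dollars

Each contributed unit returns 9.5/10 = 0.9500 to its contributor — below 1 — so contributing 0 is dominant for every player. At the Nash equilibrium everyone keeps their 40, and the group total is 10 × 40 = 400.
Each contributed unit returns 9.500 to the group as a whole (0.9500 to each of 10 players), which exceeds 1, so the social optimum is full contribution: group total = 9.500 × 400 = 3800.00.
Efficiency loss = 3800.00 − 400 = 3400.00.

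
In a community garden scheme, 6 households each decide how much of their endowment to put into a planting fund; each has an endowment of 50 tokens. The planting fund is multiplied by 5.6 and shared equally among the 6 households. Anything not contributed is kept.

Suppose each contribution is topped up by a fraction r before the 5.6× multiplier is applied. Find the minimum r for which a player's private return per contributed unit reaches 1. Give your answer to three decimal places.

0.071

With matching at rate r, one contributed unit becomes (1 + r) in the planting fund and returns 5.6 × (1 + r) / 6 to the contributor.
Setting this equal to 1: 1 + r = 6/5.6 = 1.0714.
So the minimum matching rate is r = 1.0714 − 1 = 0.071.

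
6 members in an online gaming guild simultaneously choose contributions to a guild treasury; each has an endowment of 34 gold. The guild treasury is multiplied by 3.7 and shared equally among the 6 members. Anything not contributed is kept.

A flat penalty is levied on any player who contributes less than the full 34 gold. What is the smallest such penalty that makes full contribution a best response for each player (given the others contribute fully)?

Given the others contribute fully, the best deviation is to contribute 0 (any partial contribution still incurs the fine and gives up units whose private return 0.6167 is below 1).
Deviating from 34 to 0 saves 34 gold but forfeits the deviator's share of the drop in the guild treasury: 3.7/6 × 34 = 20.97.
So the deviation gain is 34 − 20.97 = 13.03, and the fine must be at least 13.03 gold to wipe it out.

13.03 gold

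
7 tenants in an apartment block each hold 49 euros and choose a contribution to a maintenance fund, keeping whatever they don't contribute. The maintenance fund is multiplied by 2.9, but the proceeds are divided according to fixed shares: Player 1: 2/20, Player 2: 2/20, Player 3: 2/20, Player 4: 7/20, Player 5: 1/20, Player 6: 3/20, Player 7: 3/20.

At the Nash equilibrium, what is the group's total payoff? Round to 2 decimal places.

436.10 euros

Player j's private return per contributed unit is 2.9 × (j's share). Contributing is weakly dominant for j when that share is at least 1/2.9 = 0.3448, and contributing 0 is dominant otherwise.
Only Player 4 (7/20) clears that bar, contributing 49; the remaining 6 contribute 0. Total contributed: 49.
The maintenance fund pays out 2.9 × 49 = 142.10 in total (split across the unequal shares, but the aggregate is all that matters for the group sum).
The 6 free-riders keep 49 each, adding 294. Group total = 294 + 142.10 = 436.10.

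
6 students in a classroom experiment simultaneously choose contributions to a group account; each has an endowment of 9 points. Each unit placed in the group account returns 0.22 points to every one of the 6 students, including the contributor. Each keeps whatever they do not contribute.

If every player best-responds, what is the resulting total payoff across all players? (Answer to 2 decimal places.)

The private return per contributed unit is 0.22 < 1, so contributing 0 is dominant for every player. At the Nash equilibrium everyone keeps their 9, and the group total is 6 × 9 = 54.

54.00 points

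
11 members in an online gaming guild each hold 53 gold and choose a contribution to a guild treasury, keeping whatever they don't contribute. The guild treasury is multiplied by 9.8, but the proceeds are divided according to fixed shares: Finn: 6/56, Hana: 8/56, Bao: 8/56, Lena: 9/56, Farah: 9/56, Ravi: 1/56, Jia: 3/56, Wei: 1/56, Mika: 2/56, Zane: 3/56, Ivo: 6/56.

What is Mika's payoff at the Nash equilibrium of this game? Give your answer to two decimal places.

164.30 gold

A player with share s gets back 9.8·s per unit contributed, so full contribution is dominant for anyone with s > 1/9.8 = 0.1020 and zero contribution is dominant for anyone below.
Finn, Hana, Bao, Lena, Farah and Ivo clear that bar, contributing 53 each; the remaining 5 contribute 0. Total contributed: 318.
Mika keeps 53 and receives 9.8 × 318 × 2/56 = 111.30 from the guild treasury, for a payoff of 164.30.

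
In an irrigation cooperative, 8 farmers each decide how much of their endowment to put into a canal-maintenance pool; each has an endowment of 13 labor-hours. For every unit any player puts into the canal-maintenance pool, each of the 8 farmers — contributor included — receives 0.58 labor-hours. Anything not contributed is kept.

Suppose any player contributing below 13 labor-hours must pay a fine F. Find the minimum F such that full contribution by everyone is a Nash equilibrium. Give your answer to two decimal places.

5.46 labor-hours

Given the others contribute fully, the best deviation is to contribute 0 (any partial contribution still incurs the fine and gives up units whose private return 0.58 is below 1).
Deviating from 13 to 0 saves 13 labor-hours but forfeits the deviator's share of the drop in the canal-maintenance pool: 0.58 × 13 = 7.54.
So the deviation gain is 13 − 7.54 = 5.46, and the fine must be at least 5.46 labor-hours to wipe it out.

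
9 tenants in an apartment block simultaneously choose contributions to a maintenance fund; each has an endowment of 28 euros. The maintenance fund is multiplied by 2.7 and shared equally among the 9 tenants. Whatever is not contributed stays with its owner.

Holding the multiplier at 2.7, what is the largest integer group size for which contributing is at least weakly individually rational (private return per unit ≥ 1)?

Private return per unit is 2.7/(group size), which is ≥ 1 whenever the group size is ≤ 2.7.
The largest such integer is 2.

2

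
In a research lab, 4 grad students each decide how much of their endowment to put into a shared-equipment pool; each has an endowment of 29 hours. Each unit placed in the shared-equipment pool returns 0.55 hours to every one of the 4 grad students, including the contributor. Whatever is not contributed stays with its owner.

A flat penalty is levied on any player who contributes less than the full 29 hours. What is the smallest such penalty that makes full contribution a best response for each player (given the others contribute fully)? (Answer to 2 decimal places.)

13.05 hours

Given the others contribute fully, the best deviation is to contribute 0 (any partial contribution still incurs the fine and gives up units whose private return 0.55 is below 1).
Deviating from 29 to 0 saves 29 hours but forfeits the deviator's share of the drop in the shared-equipment pool: 0.55 × 29 = 15.95.
So the deviation gain is 29 − 15.95 = 13.05, and the fine must be at least 13.05 hours to wipe it out.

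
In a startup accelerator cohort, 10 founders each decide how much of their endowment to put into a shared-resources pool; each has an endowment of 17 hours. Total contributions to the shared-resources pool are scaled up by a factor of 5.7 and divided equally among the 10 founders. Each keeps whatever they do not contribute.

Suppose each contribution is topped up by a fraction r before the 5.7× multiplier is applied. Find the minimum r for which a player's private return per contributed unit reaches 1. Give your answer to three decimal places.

0.754

With matching at rate r, one contributed unit becomes (1 + r) in the shared-resources pool and returns 5.7 × (1 + r) / 10 to the contributor.
Setting this equal to 1: 1 + r = 10/5.7 = 1.7544.
So the minimum matching rate is r = 1.7544 − 1 = 0.754.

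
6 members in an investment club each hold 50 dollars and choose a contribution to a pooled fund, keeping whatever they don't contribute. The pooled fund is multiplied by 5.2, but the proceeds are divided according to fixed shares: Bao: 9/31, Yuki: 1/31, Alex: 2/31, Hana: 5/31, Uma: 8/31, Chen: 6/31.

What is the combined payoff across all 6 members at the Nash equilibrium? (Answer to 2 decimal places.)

Player j's private return per contributed unit is 5.2 × (j's share). Contributing is weakly dominant for j when that share is at least 1/5.2 = 0.1923, and contributing 0 is dominant otherwise.
Bao, Uma and Chen clear that bar, contributing 50 each; the remaining 3 contribute 0. Total contributed: 150.
The pooled fund pays out 5.2 × 150 = 780.00 in total (split across the unequal shares, but the aggregate is all that matters for the group sum).
The 3 free-riders keep 50 each, adding 150. Group total = 150 + 780.00 = 930.00.

930.00 dollars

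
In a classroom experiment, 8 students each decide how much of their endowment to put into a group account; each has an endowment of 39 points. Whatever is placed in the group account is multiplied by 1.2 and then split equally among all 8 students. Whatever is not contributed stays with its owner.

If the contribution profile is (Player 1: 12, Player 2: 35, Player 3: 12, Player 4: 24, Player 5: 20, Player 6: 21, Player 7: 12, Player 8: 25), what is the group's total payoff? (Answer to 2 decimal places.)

Total contributed: 12 + 35 + 12 + 24 + 20 + 21 + 12 + 25 = 161; total kept: 8 × 39 − 161 = 151.
The group account pays out 1.2 × 161 = 193.20 in aggregate.
Group total = 151 + 193.20 = 344.20.

344.20 points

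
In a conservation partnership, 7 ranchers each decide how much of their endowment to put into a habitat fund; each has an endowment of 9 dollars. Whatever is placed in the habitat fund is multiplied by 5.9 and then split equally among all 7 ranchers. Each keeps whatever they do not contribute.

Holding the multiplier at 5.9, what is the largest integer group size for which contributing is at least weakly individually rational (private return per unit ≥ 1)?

5

Private return per unit is 5.9/(group size), which is ≥ 1 whenever the group size is ≤ 5.9.
The largest such integer is 5.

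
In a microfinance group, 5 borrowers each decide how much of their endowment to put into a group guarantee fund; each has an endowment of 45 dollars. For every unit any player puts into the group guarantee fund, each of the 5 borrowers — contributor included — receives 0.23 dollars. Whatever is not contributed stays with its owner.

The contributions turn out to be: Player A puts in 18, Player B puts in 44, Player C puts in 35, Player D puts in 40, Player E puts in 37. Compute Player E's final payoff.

Total contributed: 18 + 44 + 35 + 40 + 37 = 174.
Each receives 0.23 × 174 = 40.02 from the group guarantee fund.
Player E keeps 45 − 37 = 8, so Player E's payoff is 8 + 40.02 = 48.02.

48.02 dollars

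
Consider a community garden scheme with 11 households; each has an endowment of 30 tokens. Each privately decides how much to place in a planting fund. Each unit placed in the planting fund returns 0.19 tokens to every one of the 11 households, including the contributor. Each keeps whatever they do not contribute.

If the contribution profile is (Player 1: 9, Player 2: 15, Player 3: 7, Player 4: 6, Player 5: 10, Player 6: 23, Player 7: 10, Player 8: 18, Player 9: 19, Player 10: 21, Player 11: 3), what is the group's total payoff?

483.69 tokens

Total contributed: 9 + 15 + 7 + 6 + 10 + 23 + 10 + 18 + 19 + 21 + 3 = 141; total kept: 11 × 30 − 141 = 189.
The planting fund pays out 0.19 × 11 × 141 = 294.69 in aggregate.
Group total = 189 + 294.69 = 483.69.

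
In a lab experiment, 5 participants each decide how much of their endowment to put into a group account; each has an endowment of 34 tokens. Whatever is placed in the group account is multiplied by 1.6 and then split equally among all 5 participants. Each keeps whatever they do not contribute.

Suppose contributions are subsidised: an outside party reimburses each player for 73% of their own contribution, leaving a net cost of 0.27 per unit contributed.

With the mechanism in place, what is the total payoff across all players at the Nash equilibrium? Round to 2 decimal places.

396.10 tokens

With the mechanism, a contributed unit returns (1.6/5) / 0.27 = 1.1852 per unit of net cost to the contributor — now above 1 — so contributing fully is weakly dominant for every player.
At the Nash equilibrium everyone contributes 34. Group total payoff = 5 × (34 × 0.73 + 1.6 × 34) = 396.10.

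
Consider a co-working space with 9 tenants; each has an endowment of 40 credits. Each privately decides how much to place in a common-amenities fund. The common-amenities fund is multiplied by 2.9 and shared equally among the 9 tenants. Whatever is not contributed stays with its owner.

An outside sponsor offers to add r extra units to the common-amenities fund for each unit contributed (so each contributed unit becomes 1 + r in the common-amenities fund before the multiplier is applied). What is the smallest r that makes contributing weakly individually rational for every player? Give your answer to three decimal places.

With matching at rate r, one contributed unit becomes (1 + r) in the common-amenities fund and returns 2.9 × (1 + r) / 9 to the contributor.
Setting this equal to 1: 1 + r = 9/2.9 = 3.1034.
So the minimum matching rate is r = 3.1034 − 1 = 2.103.

2.103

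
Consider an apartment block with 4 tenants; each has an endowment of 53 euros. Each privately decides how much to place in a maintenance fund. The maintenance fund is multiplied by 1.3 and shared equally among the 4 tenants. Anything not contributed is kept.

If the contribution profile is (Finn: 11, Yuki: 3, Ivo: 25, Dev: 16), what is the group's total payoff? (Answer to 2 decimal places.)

228.50 euros

Total contributed: 11 + 3 + 25 + 16 = 55; total kept: 4 × 53 − 55 = 157.
The maintenance fund pays out 1.3 × 55 = 71.50 in aggregate.
Group total = 157 + 71.50 = 228.50.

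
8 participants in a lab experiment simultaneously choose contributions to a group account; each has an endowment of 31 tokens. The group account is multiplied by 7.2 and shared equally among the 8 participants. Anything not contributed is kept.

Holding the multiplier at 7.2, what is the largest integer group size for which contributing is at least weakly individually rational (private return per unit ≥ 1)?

7

Private return per unit is 7.2/(group size), which is ≥ 1 whenever the group size is ≤ 7.2.
The largest such integer is 7.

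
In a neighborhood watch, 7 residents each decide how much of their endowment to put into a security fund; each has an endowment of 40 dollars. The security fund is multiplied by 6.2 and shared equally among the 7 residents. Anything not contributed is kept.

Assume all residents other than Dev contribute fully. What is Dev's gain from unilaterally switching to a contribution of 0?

Switching from a contribution of 40 to 0 lets Dev keep an extra 40 dollars, but lowers the security fund by 40, which costs Dev their own share of that drop: 6.2/7 × 40 = 35.43.
Net gain = 40 − 35.43 = 4.57. The private return per contributed unit (0.8857) is below 1, so free-riding is indeed the best response regardless of what the others do.

4.57 dollars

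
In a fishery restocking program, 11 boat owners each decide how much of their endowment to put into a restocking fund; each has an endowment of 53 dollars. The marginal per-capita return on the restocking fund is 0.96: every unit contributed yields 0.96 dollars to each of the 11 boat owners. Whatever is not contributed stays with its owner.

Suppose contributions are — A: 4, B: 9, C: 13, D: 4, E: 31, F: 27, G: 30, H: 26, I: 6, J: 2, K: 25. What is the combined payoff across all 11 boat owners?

2275.12 dollars

Total contributed: 4 + 9 + 13 + 4 + 31 + 27 + 30 + 26 + 6 + 2 + 25 = 177; total kept: 11 × 53 − 177 = 406.
The restocking fund pays out 0.96 × 11 × 177 = 1869.12 in aggregate.
Group total = 406 + 1869.12 = 2275.12.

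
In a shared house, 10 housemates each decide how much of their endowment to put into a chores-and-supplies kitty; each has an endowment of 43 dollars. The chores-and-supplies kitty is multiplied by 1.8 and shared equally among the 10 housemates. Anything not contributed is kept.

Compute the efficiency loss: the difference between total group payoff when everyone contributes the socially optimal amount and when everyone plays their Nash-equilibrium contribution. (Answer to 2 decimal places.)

Each contributed unit returns 1.8/10 = 0.1800 to its contributor — below 1 — so contributing 0 is dominant for every player. At the Nash equilibrium everyone keeps their 43, and the group total is 10 × 43 = 430.
Each contributed unit returns 1.800 to the group as a whole (0.1800 to each of 10 players), which exceeds 1, so the social optimum is full contribution: group total = 1.800 × 430 = 774.00.
Efficiency loss = 774.00 − 430 = 344.00.

344.00 dollars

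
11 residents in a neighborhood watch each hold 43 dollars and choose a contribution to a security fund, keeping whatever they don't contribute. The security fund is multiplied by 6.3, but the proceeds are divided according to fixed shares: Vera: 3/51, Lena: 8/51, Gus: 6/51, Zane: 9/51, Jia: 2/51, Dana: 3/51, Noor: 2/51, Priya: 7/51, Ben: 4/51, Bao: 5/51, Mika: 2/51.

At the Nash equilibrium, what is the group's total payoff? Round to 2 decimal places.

For player j, contributing a unit is worthwhile iff 6.3 × (j's share) ≥ 1, i.e. iff j's share is at least 0.1587.
The only share above 0.1587 is Zane's 9/51, contributing 43; the remaining 10 contribute 0. Total contributed: 43.
The security fund pays out 6.3 × 43 = 270.90 in total (split across the unequal shares, but the aggregate is all that matters for the group sum).
The 10 free-riders keep 43 each, adding 430. Group total = 430 + 270.90 = 700.90.

700.90 dollars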